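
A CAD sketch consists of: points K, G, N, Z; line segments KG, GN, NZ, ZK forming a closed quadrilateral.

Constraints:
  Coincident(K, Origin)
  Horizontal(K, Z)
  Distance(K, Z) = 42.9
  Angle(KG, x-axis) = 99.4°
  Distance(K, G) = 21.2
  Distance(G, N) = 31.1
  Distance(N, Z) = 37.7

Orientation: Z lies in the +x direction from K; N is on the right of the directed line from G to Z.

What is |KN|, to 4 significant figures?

10.64

Checks: |GN| = 31.10 ✓; |NZ| = 37.70 ✓.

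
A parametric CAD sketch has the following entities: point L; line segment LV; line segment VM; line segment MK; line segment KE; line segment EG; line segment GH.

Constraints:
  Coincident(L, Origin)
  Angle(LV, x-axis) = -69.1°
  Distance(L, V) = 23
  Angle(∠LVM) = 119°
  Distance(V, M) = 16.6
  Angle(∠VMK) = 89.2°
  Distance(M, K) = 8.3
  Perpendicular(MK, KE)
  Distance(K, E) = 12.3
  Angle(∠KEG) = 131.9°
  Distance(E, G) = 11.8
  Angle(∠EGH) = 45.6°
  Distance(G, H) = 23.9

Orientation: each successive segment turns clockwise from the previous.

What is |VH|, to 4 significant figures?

20.30

∠KEG = 131.9° gives EG at 1.000° from the x-axis; with |EG| = 11.8, G = (11.09, -19.25). ∠EGH = 45.6° gives GH at -133.4° from the x-axis; with |GH| = 23.9, H = (-5.331, -36.61). Then |VH| = |H − V| = 20.30.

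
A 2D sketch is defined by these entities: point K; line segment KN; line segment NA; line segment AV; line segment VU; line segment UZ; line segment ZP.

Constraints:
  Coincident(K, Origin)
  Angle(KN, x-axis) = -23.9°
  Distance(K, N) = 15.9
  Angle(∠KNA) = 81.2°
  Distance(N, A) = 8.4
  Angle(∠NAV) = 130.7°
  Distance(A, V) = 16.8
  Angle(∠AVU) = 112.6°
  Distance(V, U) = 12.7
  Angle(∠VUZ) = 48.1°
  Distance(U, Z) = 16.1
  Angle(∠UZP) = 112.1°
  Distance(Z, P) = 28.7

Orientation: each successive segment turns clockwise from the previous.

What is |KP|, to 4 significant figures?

37.15

K is at the origin; KN runs at -23.9° with length 15.9, so N = (14.54, -6.442). ∠KNA = 81.2° gives NA at -122.7° from the x-axis; with |NA| = 8.4, A = (9.999, -13.51). ∠NAV = 130.7° gives AV at -172.0° from the x-axis; with |AV| = 16.8, V = (-6.638, -15.85). ∠AVU = 112.6° gives VU at 120.6° from the x-axis; with |VU| = 12.7, U = (-13.10, -4.917). ∠VUZ = 48.1° gives UZ at -11.30° from the x-axis; with |UZ| = 16.1, Z = (2.685, -8.072). ∠UZP = 112.1° gives ZP at -79.20° from the x-axis; with |ZP| = 28.7, P = (8.063, -36.26). Then |KP| = |P − K| = 37.15.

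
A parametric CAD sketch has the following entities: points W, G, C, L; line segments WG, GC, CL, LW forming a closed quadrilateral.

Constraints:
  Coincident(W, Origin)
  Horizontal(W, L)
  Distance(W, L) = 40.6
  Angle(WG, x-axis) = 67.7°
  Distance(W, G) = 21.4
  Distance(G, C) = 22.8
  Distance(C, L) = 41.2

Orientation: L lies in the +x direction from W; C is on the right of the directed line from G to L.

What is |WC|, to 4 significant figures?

1.401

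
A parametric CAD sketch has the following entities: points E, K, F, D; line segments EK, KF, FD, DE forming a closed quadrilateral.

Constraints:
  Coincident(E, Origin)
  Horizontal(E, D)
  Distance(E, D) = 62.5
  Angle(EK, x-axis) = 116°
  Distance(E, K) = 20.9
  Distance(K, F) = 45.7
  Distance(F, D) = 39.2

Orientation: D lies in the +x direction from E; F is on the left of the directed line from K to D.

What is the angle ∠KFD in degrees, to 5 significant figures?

121.33°

E is at the origin; ED is horizontal with |ED| = 62.5 and D in +x, so D = (62.5, 0). EK runs at 116.0° with |EK| = 20.9, so K = (-9.1620, 18.785). F is determined by |KF| = 45.7 and |FD| = 39.2 together: it lies at the intersection of circle(K, 45.7) and circle(D, 39.2). With |KD| = 74.083, the foot of the radical line on KD is 40.766 from K and the perpendicular offset is √(45.7² − 40.766²) = 20.655. Taking the left-of-KD solution: F = (35.509, 28.428).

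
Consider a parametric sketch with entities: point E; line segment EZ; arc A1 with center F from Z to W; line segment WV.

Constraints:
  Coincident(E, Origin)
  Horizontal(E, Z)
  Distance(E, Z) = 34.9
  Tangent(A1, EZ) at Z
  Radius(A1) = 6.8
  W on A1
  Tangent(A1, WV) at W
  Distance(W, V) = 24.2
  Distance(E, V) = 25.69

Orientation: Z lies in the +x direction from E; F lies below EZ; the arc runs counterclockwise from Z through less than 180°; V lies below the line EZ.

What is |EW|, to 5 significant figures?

29.728

E is at the origin; EZ is horizontal with |EZ| = 34.9 and Z on the +x side, so Z = (34.900, 0.0000). A1 meets EZ tangentially, so FZ is at right angles to EZ, so F = Z + (0, -6.8) = (34.900, -6.8000). Since FW ⟂ WV (tangency), |FV| = √(6.8² + 24.2²) = 25.137 regardless of where W sits on A1. So V lies on both circle(E, 25.69) and circle(F, 25.137); the below-EZ intersection is V = (14.365, -21.298). W is the foot of the tangent from V: W = (29.622, -2.5131).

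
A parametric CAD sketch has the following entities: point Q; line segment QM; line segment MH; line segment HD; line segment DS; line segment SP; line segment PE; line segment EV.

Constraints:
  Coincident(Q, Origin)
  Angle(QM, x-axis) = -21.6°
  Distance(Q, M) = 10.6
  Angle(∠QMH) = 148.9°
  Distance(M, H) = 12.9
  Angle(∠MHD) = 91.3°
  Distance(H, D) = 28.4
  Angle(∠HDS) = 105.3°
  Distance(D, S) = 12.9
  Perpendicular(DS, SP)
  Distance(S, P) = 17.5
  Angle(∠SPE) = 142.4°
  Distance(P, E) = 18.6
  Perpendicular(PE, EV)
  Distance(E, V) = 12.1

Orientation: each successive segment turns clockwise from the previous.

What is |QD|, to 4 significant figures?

32.20

Q is at the origin; QM runs at -21.6° with length 10.6, so M = (9.856, -3.902). ∠QMH = 148.9° gives MH at -52.70° from the x-axis; with |MH| = 12.9, H = (17.67, -14.16). ∠MHD = 91.3° gives HD at -141.4° from the x-axis; with |HD| = 28.4, D = (-4.522, -31.88). Then |QD| = |D − Q| = 32.20.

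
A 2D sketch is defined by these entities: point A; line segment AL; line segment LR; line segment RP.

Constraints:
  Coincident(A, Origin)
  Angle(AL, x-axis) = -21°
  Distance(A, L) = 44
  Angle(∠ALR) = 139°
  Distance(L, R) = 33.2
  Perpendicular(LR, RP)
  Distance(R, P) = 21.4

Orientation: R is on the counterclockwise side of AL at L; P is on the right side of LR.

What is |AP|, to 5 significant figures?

83.287

A is at the origin; AL runs at -21.0° with length 44.0, so L = 44.0·(cos -21.0°, sin -21.0°) = (41.078, -15.768). ∠ALR = 139.0°, so LR runs at -21.0° + (180° − 139.0°) = 20.000° from the x-axis; with |LR| = 33.2, R = L + 33.2·(cos 20.000°, sin 20.000°) = (72.275, -4.4131). The perpendicularity gives RP at right angles to LR; with |RP| = 21.4 on the right of LR, P = R + 21.4·(0.34202, -0.93969) = (79.595, -24.523). Then |AP| = |P − A| = 83.287.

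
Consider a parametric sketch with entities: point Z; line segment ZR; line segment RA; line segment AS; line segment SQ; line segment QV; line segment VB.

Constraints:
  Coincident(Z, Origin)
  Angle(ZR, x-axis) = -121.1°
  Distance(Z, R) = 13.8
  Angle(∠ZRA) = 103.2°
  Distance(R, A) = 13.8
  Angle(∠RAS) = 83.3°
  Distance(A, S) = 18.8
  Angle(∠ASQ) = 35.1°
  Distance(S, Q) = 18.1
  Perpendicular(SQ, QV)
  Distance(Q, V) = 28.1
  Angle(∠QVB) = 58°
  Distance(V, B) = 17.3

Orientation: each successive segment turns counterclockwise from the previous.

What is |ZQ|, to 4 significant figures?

12.33

Z is at the origin; ZR runs at -121.1° with length 13.8, so R = (-7.128, -11.82). ∠ZRA = 103.2° gives RA at -44.30° from the x-axis; with |RA| = 13.8, A = (2.748, -21.45). ∠RAS = 83.3° gives AS at 52.40° from the x-axis; with |AS| = 18.8, S = (14.22, -6.560). ∠ASQ = 35.1° gives SQ at -162.7° from the x-axis; with |SQ| = 18.1, Q = (-3.062, -11.94). Then |ZQ| = |Q − Z| = 12.33.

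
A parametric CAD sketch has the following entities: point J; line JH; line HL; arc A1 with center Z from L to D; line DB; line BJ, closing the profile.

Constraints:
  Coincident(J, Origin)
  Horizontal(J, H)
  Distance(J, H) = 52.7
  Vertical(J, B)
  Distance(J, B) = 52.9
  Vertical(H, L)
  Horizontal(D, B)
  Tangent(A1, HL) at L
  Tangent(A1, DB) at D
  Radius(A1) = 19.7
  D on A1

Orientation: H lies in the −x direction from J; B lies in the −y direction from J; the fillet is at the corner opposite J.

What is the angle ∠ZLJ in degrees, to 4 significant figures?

32.21°

J is at the origin; J and H share the same y with |JH| = 52.7 and H on the −x side, so H = (-52.70, 0.000). JB is vertical with |JB| = 52.9 and B on the −y side, so B = (0.000, -52.90). The virtual corner opposite J is at (-52.70, -52.90). Tangency of A1 to HL means the radius ZL is perpendicular to HL and A1 meets DB tangentially, so ZD is at right angles to DB, with radius 19.7, so the center Z sits 19.7 in from both sides at Z = (-33.00, -33.20). That places the tangent points at L = (-52.70, -33.20) on HL and D = (-33.00, -52.90) on DB. Then cos ∠ZLJ = LZ·LJ / (|LZ||LJ|), giving 32.21°.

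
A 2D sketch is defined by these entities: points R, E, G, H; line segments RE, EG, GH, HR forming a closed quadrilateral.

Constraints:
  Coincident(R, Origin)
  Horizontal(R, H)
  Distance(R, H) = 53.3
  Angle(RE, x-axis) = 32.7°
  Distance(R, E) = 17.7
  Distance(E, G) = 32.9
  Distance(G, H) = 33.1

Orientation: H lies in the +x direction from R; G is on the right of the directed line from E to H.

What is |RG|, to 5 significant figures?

34.527

Checks: |EG| = 32.90 ✓; |GH| = 33.10 ✓.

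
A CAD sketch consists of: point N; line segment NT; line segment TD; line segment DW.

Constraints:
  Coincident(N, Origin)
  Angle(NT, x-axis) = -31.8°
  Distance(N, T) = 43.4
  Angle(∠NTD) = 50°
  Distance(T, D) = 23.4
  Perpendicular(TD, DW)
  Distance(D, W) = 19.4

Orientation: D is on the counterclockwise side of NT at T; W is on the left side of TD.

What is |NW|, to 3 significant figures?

14.6

N is at the origin; NT runs at -31.8° with length 43.4, so T = 43.4·(cos -31.8°, sin -31.8°) = (36.9, -22.9). ∠NTD = 50.0°, so TD runs at -31.8° + (180° − 50.0°) = 98.2° from the x-axis; with |TD| = 23.4, D = T + 23.4·(cos 98.2°, sin 98.2°) = (33.5, 0.291). The perpendicularity gives DW at right angles to TD; with |DW| = 19.4 on the left of TD, W = D + 19.4·(-0.990, -0.143) = (14.3, -2.48). Then |NW| = |W − N| = 14.6.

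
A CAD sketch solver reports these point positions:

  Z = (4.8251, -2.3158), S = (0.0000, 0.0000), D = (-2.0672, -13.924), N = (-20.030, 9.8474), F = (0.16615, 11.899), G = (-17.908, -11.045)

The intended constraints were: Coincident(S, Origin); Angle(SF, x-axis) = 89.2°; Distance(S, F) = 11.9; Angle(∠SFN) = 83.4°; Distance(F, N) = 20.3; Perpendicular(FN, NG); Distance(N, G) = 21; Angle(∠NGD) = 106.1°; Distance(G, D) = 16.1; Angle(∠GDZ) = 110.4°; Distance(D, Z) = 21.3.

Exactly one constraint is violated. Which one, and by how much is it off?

Distance(D, Z) = 21.3 — off by 7.80.

S = (0.00, 0.00) ✓; SF at 89.20° ✓; |SF| = 11.90 ✓; ∠SFN = 83.40° ✓; |FN| = 20.30 ✓; ∠(FN, NG) = 90.00° ✓; |NG| = 21.00 ✓; ∠NGD = 106.1° ✓; |GD| = 16.10 ✓; ∠GDZ = 110.4° ✓; |DZ| = 13.50 ✗.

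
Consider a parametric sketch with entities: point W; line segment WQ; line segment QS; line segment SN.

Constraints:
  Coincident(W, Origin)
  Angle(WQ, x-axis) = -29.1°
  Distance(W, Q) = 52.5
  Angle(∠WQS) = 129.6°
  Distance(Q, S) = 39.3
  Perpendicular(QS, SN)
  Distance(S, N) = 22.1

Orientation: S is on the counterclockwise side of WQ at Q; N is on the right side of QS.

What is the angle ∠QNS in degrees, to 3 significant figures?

60.6°

∠WQS = 129.6°, so QS runs at -29.1° + (180° − 129.6°) = 21.3° from the x-axis; with |QS| = 39.3, S = Q + 39.3·(cos 21.3°, sin 21.3°) = (82.5, -11.3). QS ⟂ SN; with |SN| = 22.1 on the right of QS, N = S + 22.1·(0.363, -0.932) = (90.5, -31.8). Then cos ∠QNS = NQ·NS / (|NQ||NS|), giving 60.6°.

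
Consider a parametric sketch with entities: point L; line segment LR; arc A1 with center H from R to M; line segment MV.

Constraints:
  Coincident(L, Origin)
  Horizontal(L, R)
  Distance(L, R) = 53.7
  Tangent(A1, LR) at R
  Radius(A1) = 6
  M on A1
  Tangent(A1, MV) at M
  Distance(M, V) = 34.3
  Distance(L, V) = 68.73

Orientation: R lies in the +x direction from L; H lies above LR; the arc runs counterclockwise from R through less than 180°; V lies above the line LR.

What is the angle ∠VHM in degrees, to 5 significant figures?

80.078°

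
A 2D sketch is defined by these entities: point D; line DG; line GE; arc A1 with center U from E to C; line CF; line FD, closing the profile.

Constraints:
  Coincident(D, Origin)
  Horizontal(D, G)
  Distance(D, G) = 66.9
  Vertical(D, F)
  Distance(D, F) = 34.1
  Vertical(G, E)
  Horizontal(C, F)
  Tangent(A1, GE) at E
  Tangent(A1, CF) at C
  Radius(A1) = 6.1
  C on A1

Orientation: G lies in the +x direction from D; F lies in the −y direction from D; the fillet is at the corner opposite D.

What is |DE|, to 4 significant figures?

72.52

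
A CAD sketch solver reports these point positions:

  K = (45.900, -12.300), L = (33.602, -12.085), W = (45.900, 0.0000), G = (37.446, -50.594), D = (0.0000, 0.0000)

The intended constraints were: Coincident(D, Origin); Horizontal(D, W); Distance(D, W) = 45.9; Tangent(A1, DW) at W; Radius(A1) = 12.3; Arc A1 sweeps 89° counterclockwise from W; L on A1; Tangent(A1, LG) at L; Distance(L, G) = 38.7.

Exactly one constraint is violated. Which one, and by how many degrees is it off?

Tangent(A1, LG) at L — off by 6.70°.

D = (0.00, 0.00) ✓; D.y = 0.00, W.y = 0.00 ✓; |DW| = 45.90 ✓; ∠(KW, WD) = 90.00° ✓; |KW| = 12.30 ✓; bearing(K→L) − bearing(K→W) = 89.00° ✓; |KL| = 12.30 ✓; ∠(KL, LG) = 83.30° ✗; |LG| = 38.70 ✓.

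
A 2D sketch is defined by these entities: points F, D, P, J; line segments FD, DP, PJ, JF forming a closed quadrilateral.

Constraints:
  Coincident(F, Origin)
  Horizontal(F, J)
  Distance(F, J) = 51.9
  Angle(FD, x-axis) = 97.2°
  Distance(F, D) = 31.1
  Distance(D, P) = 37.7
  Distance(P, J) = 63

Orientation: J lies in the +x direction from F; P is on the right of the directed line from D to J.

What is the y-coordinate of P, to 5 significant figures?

-6.2093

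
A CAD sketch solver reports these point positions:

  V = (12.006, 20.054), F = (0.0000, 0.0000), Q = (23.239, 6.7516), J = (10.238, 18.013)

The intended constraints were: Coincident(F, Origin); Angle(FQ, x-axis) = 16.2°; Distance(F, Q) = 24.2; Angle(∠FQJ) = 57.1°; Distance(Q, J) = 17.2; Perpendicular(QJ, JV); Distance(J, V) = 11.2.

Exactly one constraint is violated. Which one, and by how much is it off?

Distance(J, V) = 11.2 — off by 8.50.

F = (0.00, 0.00) ✓; FQ at 16.20° ✓; |FQ| = 24.20 ✓; ∠FQJ = 57.10° ✓; |QJ| = 17.20 ✓; ∠(QJ, JV) = 90.00° ✓; |JV| = 2.700 ✗.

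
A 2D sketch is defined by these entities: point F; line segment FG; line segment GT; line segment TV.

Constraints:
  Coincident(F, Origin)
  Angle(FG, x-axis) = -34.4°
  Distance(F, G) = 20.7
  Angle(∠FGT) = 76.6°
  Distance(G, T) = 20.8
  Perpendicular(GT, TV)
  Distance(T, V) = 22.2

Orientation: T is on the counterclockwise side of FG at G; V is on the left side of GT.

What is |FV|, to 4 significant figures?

16.14

F is at the origin; FG runs at -34.4° with length 20.7, so G = 20.7·(cos -34.4°, sin -34.4°) = (17.08, -11.69). ∠FGT = 76.6°, so GT runs at -34.4° + (180° − 76.6°) = 69.00° from the x-axis; with |GT| = 20.8, T = G + 20.8·(cos 69.00°, sin 69.00°) = (24.53, 7.724). GT ⟂ TV; with |TV| = 22.2 on the left of GT, V = T + 22.2·(-0.9336, 0.3584) = (3.808, 15.68). Then |FV| = |V − F| = 16.14.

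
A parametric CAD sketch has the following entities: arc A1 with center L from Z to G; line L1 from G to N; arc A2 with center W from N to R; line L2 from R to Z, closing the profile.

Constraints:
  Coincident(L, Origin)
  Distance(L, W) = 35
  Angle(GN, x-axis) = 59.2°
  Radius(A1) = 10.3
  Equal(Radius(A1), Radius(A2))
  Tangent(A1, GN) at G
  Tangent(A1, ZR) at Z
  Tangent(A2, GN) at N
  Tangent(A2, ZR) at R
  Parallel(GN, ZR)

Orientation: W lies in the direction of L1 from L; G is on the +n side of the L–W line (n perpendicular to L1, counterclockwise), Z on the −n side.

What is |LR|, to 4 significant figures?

36.48

Tangency of A1 to both parallel lines with radius 10.3 puts G and Z at L ± 10.3·n: G = (-8.847, 5.274), Z = (8.847, -5.274). Equal radii place N and R the same way about W: N = W + 10.3·n = (9.074, 35.34), R = W − 10.3·n = (26.77, 24.79). Then |LR| = |R − L| = 36.48.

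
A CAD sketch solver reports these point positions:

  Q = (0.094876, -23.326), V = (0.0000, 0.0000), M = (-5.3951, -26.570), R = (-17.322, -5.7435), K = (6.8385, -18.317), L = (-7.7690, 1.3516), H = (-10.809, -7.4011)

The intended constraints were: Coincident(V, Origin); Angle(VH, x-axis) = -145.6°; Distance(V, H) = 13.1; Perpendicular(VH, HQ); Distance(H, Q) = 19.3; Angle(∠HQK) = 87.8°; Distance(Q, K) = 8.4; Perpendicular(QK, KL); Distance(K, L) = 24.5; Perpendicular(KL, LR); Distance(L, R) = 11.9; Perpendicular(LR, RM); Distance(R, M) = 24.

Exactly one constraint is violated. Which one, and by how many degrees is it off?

Perpendicular(LR, RM) — off by 6.80°.

V = (0.00, 0.00) ✓; VH at -145.6° ✓; |VH| = 13.10 ✓; ∠(VH, HQ) = 90.00° ✓; |HQ| = 19.30 ✓; ∠HQK = 87.80° ✓; |QK| = 8.400 ✓; ∠(QK, KL) = 90.00° ✓; |KL| = 24.50 ✓; ∠(KL, LR) = 90.00° ✓; |LR| = 11.90 ✓; ∠(LR, RM) = 83.20° ✗; |RM| = 24.00 ✓.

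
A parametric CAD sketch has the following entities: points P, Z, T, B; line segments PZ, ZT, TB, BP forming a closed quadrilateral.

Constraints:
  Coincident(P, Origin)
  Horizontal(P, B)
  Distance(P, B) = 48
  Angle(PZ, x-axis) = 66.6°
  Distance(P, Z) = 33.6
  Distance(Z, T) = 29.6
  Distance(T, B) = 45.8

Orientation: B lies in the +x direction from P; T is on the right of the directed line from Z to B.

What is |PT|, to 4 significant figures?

4.089

Checks: |ZT| = 29.60 ✓; |TB| = 45.80 ✓.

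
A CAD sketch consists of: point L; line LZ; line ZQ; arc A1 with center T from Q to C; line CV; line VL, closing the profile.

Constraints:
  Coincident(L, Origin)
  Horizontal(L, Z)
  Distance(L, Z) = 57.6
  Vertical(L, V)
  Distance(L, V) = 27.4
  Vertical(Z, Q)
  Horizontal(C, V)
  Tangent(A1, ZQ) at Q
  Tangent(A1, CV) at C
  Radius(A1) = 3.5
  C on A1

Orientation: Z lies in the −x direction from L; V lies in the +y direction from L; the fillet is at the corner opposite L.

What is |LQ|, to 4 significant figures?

62.36

L is at the origin; L and Z share the same y with |LZ| = 57.6 and Z on the −x side, so Z = (-57.60, 0.000). L and V share the same x with |LV| = 27.4 and V on the +y side, so V = (0.000, 27.40). The virtual corner opposite L is at (-57.60, 27.40). Since A1 is tangent to ZQ there, TQ ⟂ ZQ and the tangent condition forces TC to be normal to CV, with radius 3.5, so the center T sits 3.5 in from both sides at T = (-54.10, 23.90). That places the tangent points at Q = (-57.60, 23.90) on ZQ and C = (-54.10, 27.40) on CV. Then |LQ| = |Q − L| = 62.36.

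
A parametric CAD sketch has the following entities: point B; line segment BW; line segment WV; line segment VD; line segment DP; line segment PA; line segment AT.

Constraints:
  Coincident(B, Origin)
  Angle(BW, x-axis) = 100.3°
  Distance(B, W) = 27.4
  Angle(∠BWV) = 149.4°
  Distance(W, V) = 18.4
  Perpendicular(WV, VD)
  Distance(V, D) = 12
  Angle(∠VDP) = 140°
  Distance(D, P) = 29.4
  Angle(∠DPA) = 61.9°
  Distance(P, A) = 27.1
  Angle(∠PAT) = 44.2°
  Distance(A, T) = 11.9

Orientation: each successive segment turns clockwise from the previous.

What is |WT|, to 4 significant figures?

14.20

B is at the origin; BW runs at 100.3° with length 27.4, so W = (-4.899, 26.96). ∠BWV = 149.4° gives WV at 69.70° from the x-axis; with |WV| = 18.4, V = (1.484, 44.22). The perpendicularity gives VD at right angles to WV, so VD runs at -20.30°; with |VD| = 12.0, D = (12.74, 40.05). ∠VDP = 140.0° gives DP at -60.30° from the x-axis; with |DP| = 29.4, P = (27.31, 14.51). ∠DPA = 61.9° gives PA at -178.4° from the x-axis; with |PA| = 27.1, A = (0.2162, 13.76). ∠PAT = 44.2° gives AT at 45.80° from the x-axis; with |AT| = 11.9, T = (8.512, 22.29). Then |WT| = |T − W| = 14.20.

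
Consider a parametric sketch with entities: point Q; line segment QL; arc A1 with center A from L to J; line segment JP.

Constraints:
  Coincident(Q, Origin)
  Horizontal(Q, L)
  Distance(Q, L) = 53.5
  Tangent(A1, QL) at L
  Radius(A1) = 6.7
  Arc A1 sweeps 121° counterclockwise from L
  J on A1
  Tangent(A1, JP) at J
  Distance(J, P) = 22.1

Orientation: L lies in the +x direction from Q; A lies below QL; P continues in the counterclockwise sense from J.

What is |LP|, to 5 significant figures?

29.636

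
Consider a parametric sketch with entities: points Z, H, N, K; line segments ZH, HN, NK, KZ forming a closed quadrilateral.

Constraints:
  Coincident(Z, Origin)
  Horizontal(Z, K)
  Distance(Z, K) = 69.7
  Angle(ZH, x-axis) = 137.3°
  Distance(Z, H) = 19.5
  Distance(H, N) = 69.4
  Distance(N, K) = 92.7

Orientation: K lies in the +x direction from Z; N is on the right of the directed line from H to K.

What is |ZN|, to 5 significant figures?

55.672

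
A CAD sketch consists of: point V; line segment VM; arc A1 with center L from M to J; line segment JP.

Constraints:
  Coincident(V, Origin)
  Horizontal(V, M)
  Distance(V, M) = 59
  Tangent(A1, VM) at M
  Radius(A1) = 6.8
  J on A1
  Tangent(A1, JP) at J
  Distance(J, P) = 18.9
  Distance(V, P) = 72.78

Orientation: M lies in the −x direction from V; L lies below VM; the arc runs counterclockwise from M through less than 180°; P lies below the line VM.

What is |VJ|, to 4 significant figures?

65.98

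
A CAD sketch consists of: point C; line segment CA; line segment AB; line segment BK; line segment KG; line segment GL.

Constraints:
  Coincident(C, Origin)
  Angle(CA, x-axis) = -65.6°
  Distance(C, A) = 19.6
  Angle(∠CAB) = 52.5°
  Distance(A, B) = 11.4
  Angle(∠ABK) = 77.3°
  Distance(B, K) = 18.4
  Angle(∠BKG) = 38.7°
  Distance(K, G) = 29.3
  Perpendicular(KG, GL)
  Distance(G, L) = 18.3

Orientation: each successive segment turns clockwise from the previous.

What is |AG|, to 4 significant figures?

10.02

C is at the origin; CA runs at -65.6° with length 19.6, so A = (8.097, -17.85). ∠CAB = 52.5° gives AB at 166.9° from the x-axis; with |AB| = 11.4, B = (-3.006, -15.27). ∠ABK = 77.3° gives BK at 64.20° from the x-axis; with |BK| = 18.4, K = (5.002, 1.300). ∠BKG = 38.7° gives KG at -77.10° from the x-axis; with |KG| = 29.3, G = (11.54, -27.26). Then |AG| = |G − A| = 10.02.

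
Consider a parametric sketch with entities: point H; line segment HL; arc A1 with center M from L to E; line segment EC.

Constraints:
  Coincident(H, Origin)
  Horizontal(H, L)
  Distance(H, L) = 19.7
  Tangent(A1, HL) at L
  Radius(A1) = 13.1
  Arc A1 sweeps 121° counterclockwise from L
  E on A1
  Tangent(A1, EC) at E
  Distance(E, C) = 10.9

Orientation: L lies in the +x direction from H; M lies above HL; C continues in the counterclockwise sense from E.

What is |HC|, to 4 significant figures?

38.64

H is at the origin; HL is horizontal with |HL| = 19.7 and L on the +x side, so L = (19.70, 0.000). A1 meets HL tangentially, so ML is at right angles to HL, so M = L + (0, 13.1) = (19.70, 13.10). On A1, L sits at bearing -90° from M; a 121° counterclockwise sweep puts E at bearing 31°, so E = M + 13.1·(cos 31°, sin 31°) = (30.93, 19.85). The tangent condition forces ME to be normal to EC, so EC runs along (−sin 31°, cos 31°); with |EC| = 10.9, C = (25.31, 29.19). Then |HC| = |C − H| = 38.64.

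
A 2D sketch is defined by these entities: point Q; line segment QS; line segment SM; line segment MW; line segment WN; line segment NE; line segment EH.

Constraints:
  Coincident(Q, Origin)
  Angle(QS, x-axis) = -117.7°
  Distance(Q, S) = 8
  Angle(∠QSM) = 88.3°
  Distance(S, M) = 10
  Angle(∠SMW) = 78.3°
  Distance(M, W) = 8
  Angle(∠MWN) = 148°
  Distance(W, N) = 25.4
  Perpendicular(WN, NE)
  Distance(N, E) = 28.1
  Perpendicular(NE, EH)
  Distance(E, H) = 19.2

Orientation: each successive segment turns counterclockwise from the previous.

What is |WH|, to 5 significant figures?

28.776

Q is at the origin; QS runs at -117.7° with length 8.0, so S = (-3.7187, -7.0831). ∠QSM = 88.3° gives SM at -26.000° from the x-axis; with |SM| = 10.0, M = (5.2692, -11.467). ∠SMW = 78.3° gives MW at 75.700° from the x-axis; with |MW| = 8.0, W = (7.2452, -3.7147). ∠MWN = 148.0° gives WN at 107.70° from the x-axis; with |WN| = 25.4, N = (-0.47724, 20.483). The perpendicularity gives NE at right angles to WN, so NE runs at -162.30°; with |NE| = 28.1, E = (-27.247, 11.940). The perpendicularity gives EH at right angles to NE, so EH runs at -72.300°; with |EH| = 19.2, H = (-21.410, -6.3516). Then |WH| = |H − W| = 28.776.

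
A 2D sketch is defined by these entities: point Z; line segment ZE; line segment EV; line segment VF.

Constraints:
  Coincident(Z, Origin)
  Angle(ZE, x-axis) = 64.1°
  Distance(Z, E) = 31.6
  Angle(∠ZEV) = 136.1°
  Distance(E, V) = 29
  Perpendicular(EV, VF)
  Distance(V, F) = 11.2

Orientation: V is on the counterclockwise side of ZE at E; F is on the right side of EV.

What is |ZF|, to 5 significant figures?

61.453

Z is at the origin; ZE runs at 64.1° with length 31.6, so E = 31.6·(cos 64.1°, sin 64.1°) = (13.803, 28.426). ∠ZEV = 136.1°, so EV runs at 64.1° + (180° − 136.1°) = 108.00° from the x-axis; with |EV| = 29.0, V = E + 29.0·(cos 108.00°, sin 108.00°) = (4.8414, 56.007). EV ⟂ VF; with |VF| = 11.2 on the right of EV, F = V + 11.2·(0.95106, 0.30902) = (15.493, 59.468). Then |ZF| = |F − Z| = 61.453.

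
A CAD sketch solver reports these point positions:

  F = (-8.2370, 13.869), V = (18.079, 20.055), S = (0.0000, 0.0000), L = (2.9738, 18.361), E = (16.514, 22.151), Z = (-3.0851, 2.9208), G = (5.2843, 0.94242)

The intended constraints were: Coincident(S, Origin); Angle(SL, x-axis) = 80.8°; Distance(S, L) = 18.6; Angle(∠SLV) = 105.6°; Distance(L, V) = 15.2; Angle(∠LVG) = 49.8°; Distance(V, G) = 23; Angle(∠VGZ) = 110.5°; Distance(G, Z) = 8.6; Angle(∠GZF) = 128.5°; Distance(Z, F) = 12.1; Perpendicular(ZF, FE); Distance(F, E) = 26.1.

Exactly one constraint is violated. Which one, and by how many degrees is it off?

Perpendicular(ZF, FE) — off by 6.70°.

S = (0.00, 0.00) ✓; SL at 80.80° ✓; |SL| = 18.60 ✓; ∠SLV = 105.6° ✓; |LV| = 15.20 ✓; ∠LVG = 49.80° ✓; |VG| = 23.00 ✓; ∠VGZ = 110.5° ✓; |GZ| = 8.600 ✓; ∠GZF = 128.5° ✓; |ZF| = 12.10 ✓; ∠(ZF, FE) = 96.70° ✗; |FE| = 26.10 ✓.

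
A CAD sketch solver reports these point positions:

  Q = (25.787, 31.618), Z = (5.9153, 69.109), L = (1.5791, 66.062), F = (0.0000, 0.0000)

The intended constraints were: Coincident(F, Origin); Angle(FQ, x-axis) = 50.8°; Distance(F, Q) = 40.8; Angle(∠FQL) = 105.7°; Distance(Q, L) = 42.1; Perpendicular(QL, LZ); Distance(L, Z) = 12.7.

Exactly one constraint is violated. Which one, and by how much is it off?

Distance(L, Z) = 12.7 — off by 7.40.

F = (0.00, 0.00) ✓; FQ at 50.80° ✓; |FQ| = 40.80 ✓; ∠FQL = 105.7° ✓; |QL| = 42.10 ✓; ∠(QL, LZ) = 90.00° ✓; |LZ| = 5.300 ✗.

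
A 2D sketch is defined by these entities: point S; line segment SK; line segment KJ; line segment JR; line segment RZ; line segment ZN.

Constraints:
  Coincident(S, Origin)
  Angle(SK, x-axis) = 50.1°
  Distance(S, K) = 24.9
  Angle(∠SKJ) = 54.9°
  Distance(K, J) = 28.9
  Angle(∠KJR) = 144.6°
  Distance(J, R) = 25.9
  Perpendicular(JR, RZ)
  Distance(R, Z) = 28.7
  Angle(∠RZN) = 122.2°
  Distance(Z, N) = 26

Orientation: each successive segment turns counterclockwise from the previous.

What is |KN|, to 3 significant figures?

37.7

S is at the origin; SK runs at 50.1° with length 24.9, so K = (16.0, 19.1). ∠SKJ = 54.9° gives KJ at 175° from the x-axis; with |KJ| = 28.9, J = (-12.8, 21.5). ∠KJR = 144.6° gives JR at -149° from the x-axis; with |JR| = 25.9, R = (-35.1, 8.34). JR ⟂ RZ, so RZ runs at -59.4°; with |RZ| = 28.7, Z = (-20.5, -16.4). ∠RZN = 122.2° gives ZN at -1.60° from the x-axis; with |ZN| = 26.0, N = (5.48, -17.1). Then |KN| = |N − K| = 37.7.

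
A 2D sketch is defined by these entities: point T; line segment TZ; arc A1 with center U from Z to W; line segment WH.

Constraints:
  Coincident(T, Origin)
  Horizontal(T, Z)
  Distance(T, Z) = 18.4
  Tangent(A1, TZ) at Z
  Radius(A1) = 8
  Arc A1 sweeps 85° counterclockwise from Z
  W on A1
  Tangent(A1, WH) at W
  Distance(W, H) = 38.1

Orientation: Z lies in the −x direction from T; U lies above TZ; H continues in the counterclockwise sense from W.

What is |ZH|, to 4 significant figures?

46.64

T is at the origin; T and Z share the same y with |TZ| = 18.4 and Z on the −x side, so Z = (-18.40, 0.000). Since A1 is tangent to TZ there, UZ ⟂ TZ, so U = Z + (0, 8) = (-18.40, 8.000). On A1, Z sits at bearing -90° from U; an 85° counterclockwise sweep puts W at bearing -5°, so W = U + 8.0·(cos -5°, sin -5°) = (-10.43, 7.303). Since A1 is tangent to WH there, UW ⟂ WH, so WH runs along (−sin -5°, cos -5°); with |WH| = 38.1, H = (-7.110, 45.26). Then |ZH| = |H − Z| = 46.64.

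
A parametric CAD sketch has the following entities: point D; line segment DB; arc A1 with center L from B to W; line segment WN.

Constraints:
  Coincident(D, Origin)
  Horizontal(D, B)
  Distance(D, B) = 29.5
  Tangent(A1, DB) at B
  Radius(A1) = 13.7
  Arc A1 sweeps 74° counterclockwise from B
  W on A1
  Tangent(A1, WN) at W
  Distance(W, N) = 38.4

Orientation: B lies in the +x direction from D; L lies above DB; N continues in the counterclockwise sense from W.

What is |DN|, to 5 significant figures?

70.920

D is at the origin; D and B share the same y with |DB| = 29.5 and B on the +x side, so B = (29.500, 0.0000). Since A1 is tangent to DB there, LB ⟂ DB, so L = B + (0, 13.7) = (29.500, 13.700). On A1, B sits at bearing -90° from L; a 74° counterclockwise sweep puts W at bearing -16°, so W = L + 13.7·(cos -16°, sin -16°) = (42.669, 9.9238). The tangent condition forces LW to be normal to WN, so WN runs along (−sin -16°, cos -16°); with |WN| = 38.4, N = (53.254, 46.836). Then |DN| = |N − D| = 70.920.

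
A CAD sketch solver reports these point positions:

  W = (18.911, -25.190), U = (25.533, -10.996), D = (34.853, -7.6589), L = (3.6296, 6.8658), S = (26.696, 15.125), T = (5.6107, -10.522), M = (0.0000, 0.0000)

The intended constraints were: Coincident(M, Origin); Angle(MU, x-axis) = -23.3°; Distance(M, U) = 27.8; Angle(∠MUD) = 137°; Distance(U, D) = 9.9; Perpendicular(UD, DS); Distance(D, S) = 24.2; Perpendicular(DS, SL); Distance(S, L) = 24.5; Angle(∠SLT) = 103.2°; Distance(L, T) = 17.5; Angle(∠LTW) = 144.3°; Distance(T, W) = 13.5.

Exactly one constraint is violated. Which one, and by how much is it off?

Distance(T, W) = 13.5 — off by 6.30.

M = (0.00, 0.00) ✓; MU at -23.30° ✓; |MU| = 27.80 ✓; ∠MUD = 137.0° ✓; |UD| = 9.899 ✓; ∠(UD, DS) = 90.00° ✓; |DS| = 24.20 ✓; ∠(DS, SL) = 90.00° ✓; |SL| = 24.50 ✓; ∠SLT = 103.2° ✓; |LT| = 17.50 ✓; ∠LTW = 144.3° ✓; |TW| = 19.80 ✗.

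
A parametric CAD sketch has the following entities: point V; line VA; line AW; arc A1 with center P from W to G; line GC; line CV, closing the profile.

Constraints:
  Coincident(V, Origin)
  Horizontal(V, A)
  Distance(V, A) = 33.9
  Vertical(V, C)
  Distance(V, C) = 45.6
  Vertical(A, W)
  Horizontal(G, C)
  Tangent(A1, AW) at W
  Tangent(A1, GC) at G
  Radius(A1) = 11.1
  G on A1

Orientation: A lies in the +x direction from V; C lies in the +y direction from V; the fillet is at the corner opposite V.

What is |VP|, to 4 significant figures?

41.35

V is at the origin; V and A share the same y with |VA| = 33.9 and A on the +x side, so A = (33.90, 0.000). VC is vertical with |VC| = 45.6 and C on the +y side, so C = (0.000, 45.60). The virtual corner opposite V is at (33.90, 45.60). Tangency of A1 to AW means the radius PW is perpendicular to AW and since A1 is tangent to GC there, PG ⟂ GC, with radius 11.1, so the center P sits 11.1 in from both sides at P = (22.80, 34.50). Then |VP| = |P − V| = 41.35.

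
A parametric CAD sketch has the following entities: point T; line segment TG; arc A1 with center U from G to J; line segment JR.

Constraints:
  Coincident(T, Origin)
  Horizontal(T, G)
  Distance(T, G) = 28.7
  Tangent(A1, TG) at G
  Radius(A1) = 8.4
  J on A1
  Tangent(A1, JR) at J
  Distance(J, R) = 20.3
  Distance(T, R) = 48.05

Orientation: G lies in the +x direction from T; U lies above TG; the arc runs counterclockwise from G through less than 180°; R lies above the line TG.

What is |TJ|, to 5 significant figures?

37.793

Checks: |UG| = 8.400 ✓; |UJ| = 8.400 ✓; ∠(UJ, JR) = 90.00° ✓; |JR| = 20.30 ✓; |TR| = 48.05 ✓.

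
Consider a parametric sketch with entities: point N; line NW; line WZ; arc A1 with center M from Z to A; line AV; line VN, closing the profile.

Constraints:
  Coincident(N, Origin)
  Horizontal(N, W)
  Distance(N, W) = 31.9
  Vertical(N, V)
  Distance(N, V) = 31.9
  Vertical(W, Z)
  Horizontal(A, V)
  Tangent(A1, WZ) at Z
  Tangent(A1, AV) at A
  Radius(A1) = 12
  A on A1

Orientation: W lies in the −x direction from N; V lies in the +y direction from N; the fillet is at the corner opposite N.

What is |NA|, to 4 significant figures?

37.60

N is at the origin; N and W share the same y with |NW| = 31.9 and W on the −x side, so W = (-31.90, 0.000). N and V share the same x with |NV| = 31.9 and V on the +y side, so V = (0.000, 31.90). The virtual corner opposite N is at (-31.90, 31.90). A1 meets WZ tangentially, so MZ is at right angles to WZ and the tangent condition forces MA to be normal to AV, with radius 12.0, so the center M sits 12.0 in from both sides at M = (-19.90, 19.90). That places the tangent points at Z = (-31.90, 19.90) on WZ and A = (-19.90, 31.90) on AV. Then |NA| = |A − N| = 37.60.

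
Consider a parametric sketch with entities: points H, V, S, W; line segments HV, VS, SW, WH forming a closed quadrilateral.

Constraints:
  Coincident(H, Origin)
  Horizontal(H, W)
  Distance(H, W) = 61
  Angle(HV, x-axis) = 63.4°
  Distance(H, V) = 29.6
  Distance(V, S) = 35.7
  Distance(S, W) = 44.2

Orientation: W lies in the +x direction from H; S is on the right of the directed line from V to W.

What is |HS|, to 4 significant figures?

19.85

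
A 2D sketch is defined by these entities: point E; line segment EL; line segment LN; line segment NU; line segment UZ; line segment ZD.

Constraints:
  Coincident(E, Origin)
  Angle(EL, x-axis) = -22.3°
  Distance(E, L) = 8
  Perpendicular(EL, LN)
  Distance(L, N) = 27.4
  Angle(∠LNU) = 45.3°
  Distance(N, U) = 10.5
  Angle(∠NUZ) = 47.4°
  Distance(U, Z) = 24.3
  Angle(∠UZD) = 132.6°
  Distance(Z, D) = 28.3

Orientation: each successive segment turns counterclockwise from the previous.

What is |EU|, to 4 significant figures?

20.02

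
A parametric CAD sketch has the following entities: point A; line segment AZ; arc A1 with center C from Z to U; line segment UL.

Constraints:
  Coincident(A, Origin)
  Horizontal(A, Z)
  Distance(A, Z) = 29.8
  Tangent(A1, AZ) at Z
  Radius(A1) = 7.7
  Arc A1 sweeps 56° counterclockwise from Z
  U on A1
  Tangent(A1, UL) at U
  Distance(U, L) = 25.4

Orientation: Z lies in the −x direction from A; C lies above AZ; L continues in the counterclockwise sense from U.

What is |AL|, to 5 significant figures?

26.130

A is at the origin; A and Z share the same y with |AZ| = 29.8 and Z on the −x side, so Z = (-29.800, 0.0000). The tangent condition forces CZ to be normal to AZ, so C = Z + (0, 7.7) = (-29.800, 7.7000). On A1, Z sits at bearing -90° from C; a 56° counterclockwise sweep puts U at bearing -34°, so U = C + 7.7·(cos -34°, sin -34°) = (-23.416, 3.3942). The tangent condition forces CU to be normal to UL, so UL runs along (−sin -34°, cos -34°); with |UL| = 25.4, L = (-9.2129, 24.452). Then |AL| = |L − A| = 26.130.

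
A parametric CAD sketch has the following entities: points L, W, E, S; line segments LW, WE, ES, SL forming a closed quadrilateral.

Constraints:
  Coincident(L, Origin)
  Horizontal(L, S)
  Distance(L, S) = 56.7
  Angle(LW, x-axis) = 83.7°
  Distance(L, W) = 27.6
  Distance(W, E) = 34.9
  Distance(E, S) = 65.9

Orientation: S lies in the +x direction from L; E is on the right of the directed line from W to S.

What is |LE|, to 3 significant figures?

10.4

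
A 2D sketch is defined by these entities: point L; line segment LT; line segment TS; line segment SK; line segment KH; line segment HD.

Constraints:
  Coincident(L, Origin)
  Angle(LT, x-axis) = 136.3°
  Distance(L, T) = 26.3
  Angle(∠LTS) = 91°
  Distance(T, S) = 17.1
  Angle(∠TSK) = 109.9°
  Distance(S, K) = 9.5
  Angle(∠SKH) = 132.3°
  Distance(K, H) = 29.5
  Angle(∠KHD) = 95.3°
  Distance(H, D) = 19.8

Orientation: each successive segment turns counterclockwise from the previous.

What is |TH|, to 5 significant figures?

35.640

L is at the origin; LT runs at 136.3° with length 26.3, so T = (-19.014, 18.170). ∠LTS = 91.0° gives TS at -134.70° from the x-axis; with |TS| = 17.1, S = (-31.042, 6.0155). ∠TSK = 109.9° gives SK at -64.600° from the x-axis; with |SK| = 9.5, K = (-26.967, -2.5661). ∠SKH = 132.3° gives KH at -16.900° from the x-axis; with |KH| = 29.5, H = (1.2588, -11.142). Then |TH| = |H − T| = 35.640.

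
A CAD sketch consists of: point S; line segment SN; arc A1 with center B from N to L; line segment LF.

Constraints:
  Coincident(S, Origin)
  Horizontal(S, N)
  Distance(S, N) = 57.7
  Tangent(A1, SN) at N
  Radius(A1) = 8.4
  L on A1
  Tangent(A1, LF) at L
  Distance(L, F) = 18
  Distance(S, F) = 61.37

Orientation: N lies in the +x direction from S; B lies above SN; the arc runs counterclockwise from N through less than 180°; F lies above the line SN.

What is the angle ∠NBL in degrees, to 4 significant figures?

124.0°

S is at the origin; SN is horizontal with |SN| = 57.7 and N on the +x side, so N = (57.70, 0.000). Tangency of A1 to SN means the radius BN is perpendicular to SN, so B = N + (0, 8.4) = (57.70, 8.400). Since BL ⟂ LF (tangency), |BF| = √(8.4² + 18.0²) = 19.86 regardless of where L sits on A1. So F lies on both circle(S, 61.37) and circle(B, 19.86); the above-SN intersection is F = (54.60, 28.02). L is the foot of the tangent from F: L = (64.66, 13.10).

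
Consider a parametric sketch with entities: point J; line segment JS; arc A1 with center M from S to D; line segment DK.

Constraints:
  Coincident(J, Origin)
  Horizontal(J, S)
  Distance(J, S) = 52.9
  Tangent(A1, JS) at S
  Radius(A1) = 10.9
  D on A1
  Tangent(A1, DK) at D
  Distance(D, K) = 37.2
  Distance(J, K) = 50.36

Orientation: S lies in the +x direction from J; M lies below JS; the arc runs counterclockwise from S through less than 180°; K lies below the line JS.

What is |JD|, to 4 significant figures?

43.34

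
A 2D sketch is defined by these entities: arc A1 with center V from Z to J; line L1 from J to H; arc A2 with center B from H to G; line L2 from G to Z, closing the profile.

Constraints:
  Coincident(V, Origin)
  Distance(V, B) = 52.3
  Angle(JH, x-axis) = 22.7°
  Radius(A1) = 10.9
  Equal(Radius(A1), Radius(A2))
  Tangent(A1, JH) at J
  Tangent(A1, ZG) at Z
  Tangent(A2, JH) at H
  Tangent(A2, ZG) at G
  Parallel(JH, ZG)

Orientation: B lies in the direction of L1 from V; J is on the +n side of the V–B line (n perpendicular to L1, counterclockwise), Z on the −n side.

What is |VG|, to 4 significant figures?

53.42

The slot axis is L1's direction at 22.7°, so u = (cos 22.7°, sin 22.7°) = (0.9225, 0.3859) and n = (−sin 22.7°, cos 22.7°) = (-0.3859, 0.9225). V is at the origin and B lies 52.3 along u from V, so B = 52.3·u = (48.25, 20.18). Tangency of A1 to both parallel lines with radius 10.9 puts J and Z at V ± 10.9·n: J = (-4.206, 10.06), Z = (4.206, -10.06). Equal radii place H and G the same way about B: H = B + 10.9·n = (44.04, 30.24), G = B − 10.9·n = (52.46, 10.13). Then |VG| = |G − V| = 53.42.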